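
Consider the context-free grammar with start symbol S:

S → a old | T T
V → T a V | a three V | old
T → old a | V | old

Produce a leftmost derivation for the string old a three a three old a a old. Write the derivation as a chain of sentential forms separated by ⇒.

S ⇒ T T   [S → T T]
T T ⇒ old T   [T → old]
old T ⇒ old V   [T → V]
old V ⇒ old a three V   [V → a three V]
old a three V ⇒ old a three a three V   [V → a three V]
old a three a three V ⇒ old a three a three T a V   [V → T a V]
old a three a three T a V ⇒ old a three a three old a a V   [T → old a]
old a three a three old a a V ⇒ old a three a three old a a old   [V → old]

S ⇒ T T ⇒ old T ⇒ old V ⇒ old a three V ⇒ old a three a three V ⇒ old a three a three T a V ⇒ old a three a three old a a V ⇒ old a three a three old a a old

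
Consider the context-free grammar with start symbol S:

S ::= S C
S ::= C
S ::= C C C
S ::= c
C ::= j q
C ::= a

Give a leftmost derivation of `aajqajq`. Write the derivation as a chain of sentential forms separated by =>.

S => SC => SCC => CCCCC => aCCCC => aaCCC => aajqCC => aajqaC => aajqajq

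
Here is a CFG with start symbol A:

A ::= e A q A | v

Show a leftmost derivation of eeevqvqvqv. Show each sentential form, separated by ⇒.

A⇒eAqA⇒eeAqAqA⇒eeeAqAqAqA⇒eeevqAqAqA⇒eeevqvqAqA⇒eeevqvqvqA⇒eeevqvqvqv

A ⇒ eAqA   [A ::= e A q A]
eAqA ⇒ eeAqAqA   [A ::= e A q A]
eeAqAqA ⇒ eeeAqAqAqA   [A ::= e A q A]
eeeAqAqAqA ⇒ eeevqAqAqA   [A ::= v]
eeevqAqAqA ⇒ eeevqvqAqA   [A ::= v]
eeevqvqAqA ⇒ eeevqvqvqA   [A ::= v]
eeevqvqvqA ⇒ eeevqvqvqv   [A ::= v]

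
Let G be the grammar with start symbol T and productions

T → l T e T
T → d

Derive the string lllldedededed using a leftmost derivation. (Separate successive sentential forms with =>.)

T => lTeT => llTeTeT => lllTeTeTeT => llllTeTeTeTeT => lllldeTeTeTeT => lllldedeTeTeT => lllldededeTeT => lllldedededeT => lllldedededed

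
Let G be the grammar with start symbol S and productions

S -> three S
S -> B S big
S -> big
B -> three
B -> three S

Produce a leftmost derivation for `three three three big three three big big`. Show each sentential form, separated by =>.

S => B S big   [S -> B S big]
B S big => three S S big   [B -> three S]
three S S big => three three S S big   [S -> three S]
three three S S big => three three three S S big   [S -> three S]
three three three S S big => three three three big S big   [S -> big]
three three three big S big => three three three big three S big   [S -> three S]
three three three big three S big => three three three big three three S big   [S -> three S]
three three three big three three S big => three three three big three three big big   [S -> big]

S => B S big => three S S big => three three S S big => three three three S S big => three three three big S big => three three three big three S big => three three three big three three S big => three three three big three three big big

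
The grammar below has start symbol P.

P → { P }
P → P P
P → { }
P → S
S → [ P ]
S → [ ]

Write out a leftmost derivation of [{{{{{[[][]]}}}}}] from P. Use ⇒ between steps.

P ⇒ S   [P → S]
S ⇒ [P]   [S → [ P ]]
[P] ⇒ [{P}]   [P → { P }]
[{P}] ⇒ [{{P}}]   [P → { P }]
[{{P}}] ⇒ [{{{P}}}]   [P → { P }]
[{{{P}}}] ⇒ [{{{{P}}}}]   [P → { P }]
[{{{{P}}}}] ⇒ [{{{{{P}}}}}]   [P → { P }]
[{{{{{P}}}}}] ⇒ [{{{{{S}}}}}]   [P → S]
[{{{{{S}}}}}] ⇒ [{{{{{[P]}}}}}]   [S → [ P ]]
[{{{{{[P]}}}}}] ⇒ [{{{{{[PP]}}}}}]   [P → P P]
[{{{{{[PP]}}}}}] ⇒ [{{{{{[SP]}}}}}]   [P → S]
[{{{{{[SP]}}}}}] ⇒ [{{{{{[[]P]}}}}}]   [S → [ ]]
[{{{{{[[]P]}}}}}] ⇒ [{{{{{[[]S]}}}}}]   [P → S]
[{{{{{[[]S]}}}}}] ⇒ [{{{{{[[][]]}}}}}]   [S → [ ]]

P⇒S⇒[P]⇒[{P}]⇒[{{P}}]⇒[{{{P}}}]⇒[{{{{P}}}}]⇒[{{{{{P}}}}}]⇒[{{{{{S}}}}}]⇒[{{{{{[P]}}}}}]⇒[{{{{{[PP]}}}}}]⇒[{{{{{[SP]}}}}}]⇒[{{{{{[[]P]}}}}}]⇒[{{{{{[[]S]}}}}}]⇒[{{{{{[[][]]}}}}}]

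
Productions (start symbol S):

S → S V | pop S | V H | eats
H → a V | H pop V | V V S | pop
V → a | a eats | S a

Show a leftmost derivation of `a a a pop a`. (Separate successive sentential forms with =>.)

S => V H => a H => a H pop V => a a V pop V => a a a pop V => a a a pop a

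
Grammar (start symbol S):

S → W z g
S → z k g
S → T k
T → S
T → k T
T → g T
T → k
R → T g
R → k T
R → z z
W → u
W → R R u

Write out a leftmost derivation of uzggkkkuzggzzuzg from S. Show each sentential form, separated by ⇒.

S ⇒ Wzg ⇒ RRuzg ⇒ TgRuzg ⇒ SgRuzg ⇒ WzggRuzg ⇒ RRuzggRuzg ⇒ TgRuzggRuzg ⇒ SgRuzggRuzg ⇒ WzggRuzggRuzg ⇒ uzggRuzggRuzg ⇒ uzggkTuzggRuzg ⇒ uzggkkTuzggRuzg ⇒ uzggkkkuzggRuzg ⇒ uzggkkkuzggzzuzg

S ⇒ Wzg   [S → W z g]
Wzg ⇒ RRuzg   [W → R R u]
RRuzg ⇒ TgRuzg   [R → T g]
TgRuzg ⇒ SgRuzg   [T → S]
SgRuzg ⇒ WzggRuzg   [S → W z g]
WzggRuzg ⇒ RRuzggRuzg   [W → R R u]
RRuzggRuzg ⇒ TgRuzggRuzg   [R → T g]
TgRuzggRuzg ⇒ SgRuzggRuzg   [T → S]
SgRuzggRuzg ⇒ WzggRuzggRuzg   [S → W z g]
WzggRuzggRuzg ⇒ uzggRuzggRuzg   [W → u]
uzggRuzggRuzg ⇒ uzggkTuzggRuzg   [R → k T]
uzggkTuzggRuzg ⇒ uzggkkTuzggRuzg   [T → k T]
uzggkkTuzggRuzg ⇒ uzggkkkuzggRuzg   [T → k]
uzggkkkuzggRuzg ⇒ uzggkkkuzggzzuzg   [R → z z]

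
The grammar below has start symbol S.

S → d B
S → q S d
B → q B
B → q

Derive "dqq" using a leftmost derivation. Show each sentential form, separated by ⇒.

S⇒dB⇒dqB⇒dqq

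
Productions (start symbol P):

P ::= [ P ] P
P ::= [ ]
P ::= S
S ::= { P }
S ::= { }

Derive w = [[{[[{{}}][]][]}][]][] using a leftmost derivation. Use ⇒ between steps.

P ⇒ [P]P ⇒ [[P]P]P ⇒ [[S]P]P ⇒ [[{P}]P]P ⇒ [[{[P]P}]P]P ⇒ [[{[[P]P]P}]P]P ⇒ [[{[[S]P]P}]P]P ⇒ [[{[[{P}]P]P}]P]P ⇒ [[{[[{S}]P]P}]P]P ⇒ [[{[[{{}}]P]P}]P]P ⇒ [[{[[{{}}][]]P}]P]P ⇒ [[{[[{{}}][]][]}]P]P ⇒ [[{[[{{}}][]][]}][]]P ⇒ [[{[[{{}}][]][]}][]][]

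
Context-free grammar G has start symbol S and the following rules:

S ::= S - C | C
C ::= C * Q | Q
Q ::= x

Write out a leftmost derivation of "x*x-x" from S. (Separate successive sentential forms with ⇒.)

S⇒S-C⇒C-C⇒C*Q-C⇒Q*Q-C⇒x*Q-C⇒x*x-C⇒x*x-Q⇒x*x-x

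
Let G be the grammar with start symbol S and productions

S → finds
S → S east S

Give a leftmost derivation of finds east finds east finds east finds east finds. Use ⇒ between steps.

S ⇒ S east S ⇒ S east S east S ⇒ finds east S east S ⇒ finds east S east S east S ⇒ finds east finds east S east S ⇒ finds east finds east S east S east S ⇒ finds east finds east finds east S east S ⇒ finds east finds east finds east finds east S ⇒ finds east finds east finds east finds east finds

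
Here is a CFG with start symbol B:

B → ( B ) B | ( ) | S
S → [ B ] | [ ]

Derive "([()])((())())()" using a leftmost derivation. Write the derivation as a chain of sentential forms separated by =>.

B=>(B)B=>(S)B=>([B])B=>([()])B=>([()])(B)B=>([()])((B)B)B=>([()])((())B)B=>([()])((())())B=>([()])((())())()

B => (B)B   [B → ( B ) B]
(B)B => (S)B   [B → S]
(S)B => ([B])B   [S → [ B ]]
([B])B => ([()])B   [B → ( )]
([()])B => ([()])(B)B   [B → ( B ) B]
([()])(B)B => ([()])((B)B)B   [B → ( B ) B]
([()])((B)B)B => ([()])((())B)B   [B → ( )]
([()])((())B)B => ([()])((())())B   [B → ( )]
([()])((())())B => ([()])((())())()   [B → ( )]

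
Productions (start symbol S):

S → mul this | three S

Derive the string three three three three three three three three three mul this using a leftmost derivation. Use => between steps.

S => three S => three three S => three three three S => three three three three S => three three three three three S => three three three three three three S => three three three three three three three S => three three three three three three three three S => three three three three three three three three three S => three three three three three three three three three mul this

S => three S   [S → three S]
three S => three three S   [S → three S]
three three S => three three three S   [S → three S]
three three three S => three three three three S   [S → three S]
three three three three S => three three three three three S   [S → three S]
three three three three three S => three three three three three three S   [S → three S]
three three three three three three S => three three three three three three three S   [S → three S]
three three three three three three three S => three three three three three three three three S   [S → three S]
three three three three three three three three S => three three three three three three three three three S   [S → three S]
three three three three three three three three three S => three three three three three three three three three mul this   [S → mul this]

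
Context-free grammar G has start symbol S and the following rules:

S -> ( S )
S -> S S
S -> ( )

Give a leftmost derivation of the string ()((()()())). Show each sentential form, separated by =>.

S => SS => ()S => ()(S) => ()((S)) => ()((SS)) => ()((()S)) => ()((()SS)) => ()((()()S)) => ()((()()()))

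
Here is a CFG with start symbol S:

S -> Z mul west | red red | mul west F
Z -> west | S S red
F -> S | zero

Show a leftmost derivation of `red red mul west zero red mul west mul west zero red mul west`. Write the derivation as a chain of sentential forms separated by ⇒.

S ⇒ Z mul west   [S -> Z mul west]
Z mul west ⇒ S S red mul west   [Z -> S S red]
S S red mul west ⇒ Z mul west S red mul west   [S -> Z mul west]
Z mul west S red mul west ⇒ S S red mul west S red mul west   [Z -> S S red]
S S red mul west S red mul west ⇒ red red S red mul west S red mul west   [S -> red red]
red red S red mul west S red mul west ⇒ red red mul west F red mul west S red mul west   [S -> mul west F]
red red mul west F red mul west S red mul west ⇒ red red mul west zero red mul west S red mul west   [F -> zero]
red red mul west zero red mul west S red mul west ⇒ red red mul west zero red mul west mul west F red mul west   [S -> mul west F]
red red mul west zero red mul west mul west F red mul west ⇒ red red mul west zero red mul west mul west zero red mul west   [F -> zero]

S ⇒ Z mul west ⇒ S S red mul west ⇒ Z mul west S red mul west ⇒ S S red mul west S red mul west ⇒ red red S red mul west S red mul west ⇒ red red mul west F red mul west S red mul west ⇒ red red mul west zero red mul west S red mul west ⇒ red red mul west zero red mul west mul west F red mul west ⇒ red red mul west zero red mul west mul west zero red mul west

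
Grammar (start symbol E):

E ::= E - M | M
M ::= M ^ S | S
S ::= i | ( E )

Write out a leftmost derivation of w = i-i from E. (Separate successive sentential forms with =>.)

E => E-M   [E ::= E - M]
E-M => M-M   [E ::= M]
M-M => S-M   [M ::= S]
S-M => i-M   [S ::= i]
i-M => i-S   [M ::= S]
i-S => i-i   [S ::= i]

E => E-M => M-M => S-M => i-M => i-S => i-i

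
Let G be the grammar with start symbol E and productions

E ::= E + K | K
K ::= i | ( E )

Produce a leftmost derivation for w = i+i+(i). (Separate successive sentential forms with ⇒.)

E⇒E+K⇒E+K+K⇒K+K+K⇒i+K+K⇒i+i+K⇒i+i+(E)⇒i+i+(K)⇒i+i+(i)

E ⇒ E+K   [E ::= E + K]
E+K ⇒ E+K+K   [E ::= E + K]
E+K+K ⇒ K+K+K   [E ::= K]
K+K+K ⇒ i+K+K   [K ::= i]
i+K+K ⇒ i+i+K   [K ::= i]
i+i+K ⇒ i+i+(E)   [K ::= ( E )]
i+i+(E) ⇒ i+i+(K)   [E ::= K]
i+i+(K) ⇒ i+i+(i)   [K ::= i]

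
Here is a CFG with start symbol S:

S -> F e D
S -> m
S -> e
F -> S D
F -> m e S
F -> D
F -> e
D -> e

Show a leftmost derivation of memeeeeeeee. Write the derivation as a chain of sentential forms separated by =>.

S => FeD => meSeD => meFeDeD => memeSeDeD => memeFeDeDeD => memeeeDeDeD => memeeeeeDeD => memeeeeeeeD => memeeeeeeee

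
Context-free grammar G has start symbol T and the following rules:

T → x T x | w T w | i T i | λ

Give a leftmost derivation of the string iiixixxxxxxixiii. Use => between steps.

T => iTi   [T → i T i]
iTi => iiTii   [T → i T i]
iiTii => iiiTiii   [T → i T i]
iiiTiii => iiixTxiii   [T → x T x]
iiixTxiii => iiixiTixiii   [T → i T i]
iiixiTixiii => iiixixTxixiii   [T → x T x]
iiixixTxixiii => iiixixxTxxixiii   [T → x T x]
iiixixxTxxixiii => iiixixxxTxxxixiii   [T → x T x]
iiixixxxTxxxixiii => iiixixxxxxxixiii   [T → λ]

T => iTi => iiTii => iiiTiii => iiixTxiii => iiixiTixiii => iiixixTxixiii => iiixixxTxxixiii => iiixixxxTxxxixiii => iiixixxxxxxixiii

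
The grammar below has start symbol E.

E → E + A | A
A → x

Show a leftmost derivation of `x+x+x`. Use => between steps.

E => E+A => E+A+A => A+A+A => x+A+A => x+x+A => x+x+x

E => E+A   [E → E + A]
E+A => E+A+A   [E → E + A]
E+A+A => A+A+A   [E → A]
A+A+A => x+A+A   [A → x]
x+A+A => x+x+A   [A → x]
x+x+A => x+x+x   [A → x]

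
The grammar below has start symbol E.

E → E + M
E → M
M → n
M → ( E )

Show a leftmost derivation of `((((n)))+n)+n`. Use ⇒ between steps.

E ⇒ E+M ⇒ M+M ⇒ (E)+M ⇒ (E+M)+M ⇒ (M+M)+M ⇒ ((E)+M)+M ⇒ ((M)+M)+M ⇒ (((E))+M)+M ⇒ (((M))+M)+M ⇒ ((((E)))+M)+M ⇒ ((((M)))+M)+M ⇒ ((((n)))+M)+M ⇒ ((((n)))+n)+M ⇒ ((((n)))+n)+n

E ⇒ E+M   [E → E + M]
E+M ⇒ M+M   [E → M]
M+M ⇒ (E)+M   [M → ( E )]
(E)+M ⇒ (E+M)+M   [E → E + M]
(E+M)+M ⇒ (M+M)+M   [E → M]
(M+M)+M ⇒ ((E)+M)+M   [M → ( E )]
((E)+M)+M ⇒ ((M)+M)+M   [E → M]
((M)+M)+M ⇒ (((E))+M)+M   [M → ( E )]
(((E))+M)+M ⇒ (((M))+M)+M   [E → M]
(((M))+M)+M ⇒ ((((E)))+M)+M   [M → ( E )]
((((E)))+M)+M ⇒ ((((M)))+M)+M   [E → M]
((((M)))+M)+M ⇒ ((((n)))+M)+M   [M → n]
((((n)))+M)+M ⇒ ((((n)))+n)+M   [M → n]
((((n)))+n)+M ⇒ ((((n)))+n)+n   [M → n]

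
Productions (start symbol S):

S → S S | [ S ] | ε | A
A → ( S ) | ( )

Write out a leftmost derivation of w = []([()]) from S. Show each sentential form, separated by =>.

S => SS => [S]S => []S => []A => [](S) => []([S]) => []([SS]) => []([AS]) => []([()S]) => []([()])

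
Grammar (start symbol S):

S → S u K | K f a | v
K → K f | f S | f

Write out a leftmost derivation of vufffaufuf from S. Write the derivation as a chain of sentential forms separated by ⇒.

S ⇒ SuK ⇒ SuKuK ⇒ vuKuK ⇒ vufSuK ⇒ vufSuKuK ⇒ vufKfauKuK ⇒ vufffauKuK ⇒ vufffaufuK ⇒ vufffaufuf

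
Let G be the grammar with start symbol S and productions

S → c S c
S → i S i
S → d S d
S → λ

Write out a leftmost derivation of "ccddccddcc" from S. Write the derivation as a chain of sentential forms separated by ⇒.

S⇒cSc⇒ccScc⇒ccdSdcc⇒ccddSddcc⇒ccddcScddcc⇒ccddccddcc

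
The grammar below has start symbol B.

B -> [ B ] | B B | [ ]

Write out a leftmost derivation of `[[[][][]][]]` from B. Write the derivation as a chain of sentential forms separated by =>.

B => [B] => [BB] => [[B]B] => [[BB]B] => [[BBB]B] => [[[]BB]B] => [[[][]B]B] => [[[][][]]B] => [[[][][]][]]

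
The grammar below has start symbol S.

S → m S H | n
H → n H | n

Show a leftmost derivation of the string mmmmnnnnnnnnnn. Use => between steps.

S => mSH => mmSHH => mmmSHHH => mmmmSHHHH => mmmmnHHHH => mmmmnnHHHH => mmmmnnnHHHH => mmmmnnnnHHH => mmmmnnnnnHHH => mmmmnnnnnnHHH => mmmmnnnnnnnHH => mmmmnnnnnnnnH => mmmmnnnnnnnnnH => mmmmnnnnnnnnnn

S => mSH   [S → m S H]
mSH => mmSHH   [S → m S H]
mmSHH => mmmSHHH   [S → m S H]
mmmSHHH => mmmmSHHHH   [S → m S H]
mmmmSHHHH => mmmmnHHHH   [S → n]
mmmmnHHHH => mmmmnnHHHH   [H → n H]
mmmmnnHHHH => mmmmnnnHHHH   [H → n H]
mmmmnnnHHHH => mmmmnnnnHHH   [H → n]
mmmmnnnnHHH => mmmmnnnnnHHH   [H → n H]
mmmmnnnnnHHH => mmmmnnnnnnHHH   [H → n H]
mmmmnnnnnnHHH => mmmmnnnnnnnHH   [H → n]
mmmmnnnnnnnHH => mmmmnnnnnnnnH   [H → n]
mmmmnnnnnnnnH => mmmmnnnnnnnnnH   [H → n H]
mmmmnnnnnnnnnH => mmmmnnnnnnnnnn   [H → n]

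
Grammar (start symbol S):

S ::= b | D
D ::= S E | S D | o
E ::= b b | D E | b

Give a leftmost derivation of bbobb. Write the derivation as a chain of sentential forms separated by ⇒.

S ⇒ D   [S ::= D]
D ⇒ SE   [D ::= S E]
SE ⇒ bE   [S ::= b]
bE ⇒ bDE   [E ::= D E]
bDE ⇒ bSEE   [D ::= S E]
bSEE ⇒ bbEE   [S ::= b]
bbEE ⇒ bbDEE   [E ::= D E]
bbDEE ⇒ bboEE   [D ::= o]
bboEE ⇒ bbobE   [E ::= b]
bbobE ⇒ bbobb   [E ::= b]

S ⇒ D ⇒ SE ⇒ bE ⇒ bDE ⇒ bSEE ⇒ bbEE ⇒ bbDEE ⇒ bboEE ⇒ bbobE ⇒ bbobb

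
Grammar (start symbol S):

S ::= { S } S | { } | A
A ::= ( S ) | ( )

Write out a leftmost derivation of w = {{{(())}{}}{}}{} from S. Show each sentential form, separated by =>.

S=>{S}S=>{{S}S}S=>{{{S}S}S}S=>{{{A}S}S}S=>{{{(S)}S}S}S=>{{{(A)}S}S}S=>{{{(())}S}S}S=>{{{(())}{}}S}S=>{{{(())}{}}{}}S=>{{{(())}{}}{}}{}

S => {S}S   [S ::= { S } S]
{S}S => {{S}S}S   [S ::= { S } S]
{{S}S}S => {{{S}S}S}S   [S ::= { S } S]
{{{S}S}S}S => {{{A}S}S}S   [S ::= A]
{{{A}S}S}S => {{{(S)}S}S}S   [A ::= ( S )]
{{{(S)}S}S}S => {{{(A)}S}S}S   [S ::= A]
{{{(A)}S}S}S => {{{(())}S}S}S   [A ::= ( )]
{{{(())}S}S}S => {{{(())}{}}S}S   [S ::= { }]
{{{(())}{}}S}S => {{{(())}{}}{}}S   [S ::= { }]
{{{(())}{}}{}}S => {{{(())}{}}{}}{}   [S ::= { }]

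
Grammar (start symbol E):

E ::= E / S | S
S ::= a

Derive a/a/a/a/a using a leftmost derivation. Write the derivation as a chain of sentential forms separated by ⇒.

E ⇒ E/S   [E ::= E / S]
E/S ⇒ E/S/S   [E ::= E / S]
E/S/S ⇒ E/S/S/S   [E ::= E / S]
E/S/S/S ⇒ E/S/S/S/S   [E ::= E / S]
E/S/S/S/S ⇒ S/S/S/S/S   [E ::= S]
S/S/S/S/S ⇒ a/S/S/S/S   [S ::= a]
a/S/S/S/S ⇒ a/a/S/S/S   [S ::= a]
a/a/S/S/S ⇒ a/a/a/S/S   [S ::= a]
a/a/a/S/S ⇒ a/a/a/a/S   [S ::= a]
a/a/a/a/S ⇒ a/a/a/a/a   [S ::= a]

E ⇒ E/S ⇒ E/S/S ⇒ E/S/S/S ⇒ E/S/S/S/S ⇒ S/S/S/S/S ⇒ a/S/S/S/S ⇒ a/a/S/S/S ⇒ a/a/a/S/S ⇒ a/a/a/a/S ⇒ a/a/a/a/a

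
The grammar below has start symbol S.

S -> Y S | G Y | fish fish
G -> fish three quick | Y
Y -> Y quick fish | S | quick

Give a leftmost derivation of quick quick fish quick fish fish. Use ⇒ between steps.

S ⇒ G Y   [S -> G Y]
G Y ⇒ Y Y   [G -> Y]
Y Y ⇒ S Y   [Y -> S]
S Y ⇒ G Y Y   [S -> G Y]
G Y Y ⇒ Y Y Y   [G -> Y]
Y Y Y ⇒ Y quick fish Y Y   [Y -> Y quick fish]
Y quick fish Y Y ⇒ quick quick fish Y Y   [Y -> quick]
quick quick fish Y Y ⇒ quick quick fish quick Y   [Y -> quick]
quick quick fish quick Y ⇒ quick quick fish quick S   [Y -> S]
quick quick fish quick S ⇒ quick quick fish quick fish fish   [S -> fish fish]

S ⇒ G Y ⇒ Y Y ⇒ S Y ⇒ G Y Y ⇒ Y Y Y ⇒ Y quick fish Y Y ⇒ quick quick fish Y Y ⇒ quick quick fish quick Y ⇒ quick quick fish quick S ⇒ quick quick fish quick fish fish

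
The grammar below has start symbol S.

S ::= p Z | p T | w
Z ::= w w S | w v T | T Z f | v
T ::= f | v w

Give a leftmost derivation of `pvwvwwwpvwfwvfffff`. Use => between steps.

S => pZ => pTZf => pvwZf => pvwTZff => pvwvwZff => pvwvwwwSff => pvwvwwwpZff => pvwvwwwpTZfff => pvwvwwwpvwZfff => pvwvwwwpvwTZffff => pvwvwwwpvwfZffff => pvwvwwwpvwfwvTffff => pvwvwwwpvwfwvfffff

S => pZ   [S ::= p Z]
pZ => pTZf   [Z ::= T Z f]
pTZf => pvwZf   [T ::= v w]
pvwZf => pvwTZff   [Z ::= T Z f]
pvwTZff => pvwvwZff   [T ::= v w]
pvwvwZff => pvwvwwwSff   [Z ::= w w S]
pvwvwwwSff => pvwvwwwpZff   [S ::= p Z]
pvwvwwwpZff => pvwvwwwpTZfff   [Z ::= T Z f]
pvwvwwwpTZfff => pvwvwwwpvwZfff   [T ::= v w]
pvwvwwwpvwZfff => pvwvwwwpvwTZffff   [Z ::= T Z f]
pvwvwwwpvwTZffff => pvwvwwwpvwfZffff   [T ::= f]
pvwvwwwpvwfZffff => pvwvwwwpvwfwvTffff   [Z ::= w v T]
pvwvwwwpvwfwvTffff => pvwvwwwpvwfwvfffff   [T ::= f]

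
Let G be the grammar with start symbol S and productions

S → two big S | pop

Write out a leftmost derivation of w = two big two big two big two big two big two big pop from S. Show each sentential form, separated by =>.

S => two big S   [S → two big S]
two big S => two big two big S   [S → two big S]
two big two big S => two big two big two big S   [S → two big S]
two big two big two big S => two big two big two big two big S   [S → two big S]
two big two big two big two big S => two big two big two big two big two big S   [S → two big S]
two big two big two big two big two big S => two big two big two big two big two big two big S   [S → two big S]
two big two big two big two big two big two big S => two big two big two big two big two big two big pop   [S → pop]

S => two big S => two big two big S => two big two big two big S => two big two big two big two big S => two big two big two big two big two big S => two big two big two big two big two big two big S => two big two big two big two big two big two big pop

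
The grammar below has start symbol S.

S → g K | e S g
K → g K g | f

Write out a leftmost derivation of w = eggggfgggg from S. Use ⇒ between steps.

S⇒eSg⇒egKg⇒eggKgg⇒egggKggg⇒eggggKgggg⇒eggggfgggg

S ⇒ eSg   [S → e S g]
eSg ⇒ egKg   [S → g K]
egKg ⇒ eggKgg   [K → g K g]
eggKgg ⇒ egggKggg   [K → g K g]
egggKggg ⇒ eggggKgggg   [K → g K g]
eggggKgggg ⇒ eggggfgggg   [K → f]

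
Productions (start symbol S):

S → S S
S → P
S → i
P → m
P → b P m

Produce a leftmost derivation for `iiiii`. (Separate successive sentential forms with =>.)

S => SS => SSS => SSSS => SSSSS => iSSSS => iiSSS => iiiSS => iiiiS => iiiii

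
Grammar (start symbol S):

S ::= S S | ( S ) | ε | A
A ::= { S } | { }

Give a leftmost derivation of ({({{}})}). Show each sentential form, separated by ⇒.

S ⇒ (S)   [S ::= ( S )]
(S) ⇒ (SS)   [S ::= S S]
(SS) ⇒ (AS)   [S ::= A]
(AS) ⇒ ({S}S)   [A ::= { S }]
({S}S) ⇒ ({(S)}S)   [S ::= ( S )]
({(S)}S) ⇒ ({(A)}S)   [S ::= A]
({(A)}S) ⇒ ({({S})}S)   [A ::= { S }]
({({S})}S) ⇒ ({({A})}S)   [S ::= A]
({({A})}S) ⇒ ({({{}})}S)   [A ::= { }]
({({{}})}S) ⇒ ({({{}})})   [S ::= ε]

S ⇒ (S) ⇒ (SS) ⇒ (AS) ⇒ ({S}S) ⇒ ({(S)}S) ⇒ ({(A)}S) ⇒ ({({S})}S) ⇒ ({({A})}S) ⇒ ({({{}})}S) ⇒ ({({{}})})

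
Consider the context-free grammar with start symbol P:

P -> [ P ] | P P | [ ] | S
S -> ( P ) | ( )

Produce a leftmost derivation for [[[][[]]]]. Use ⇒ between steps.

P ⇒ [P]   [P -> [ P ]]
[P] ⇒ [[P]]   [P -> [ P ]]
[[P]] ⇒ [[PP]]   [P -> P P]
[[PP]] ⇒ [[[]P]]   [P -> [ ]]
[[[]P]] ⇒ [[[][P]]]   [P -> [ P ]]
[[[][P]]] ⇒ [[[][[]]]]   [P -> [ ]]

P⇒[P]⇒[[P]]⇒[[PP]]⇒[[[]P]]⇒[[[][P]]]⇒[[[][[]]]]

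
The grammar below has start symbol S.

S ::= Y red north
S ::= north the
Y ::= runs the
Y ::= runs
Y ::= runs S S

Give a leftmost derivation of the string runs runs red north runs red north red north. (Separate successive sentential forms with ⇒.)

S ⇒ Y red north ⇒ runs S S red north ⇒ runs Y red north S red north ⇒ runs runs red north S red north ⇒ runs runs red north Y red north red north ⇒ runs runs red north runs red north red north

S ⇒ Y red north   [S ::= Y red north]
Y red north ⇒ runs S S red north   [Y ::= runs S S]
runs S S red north ⇒ runs Y red north S red north   [S ::= Y red north]
runs Y red north S red north ⇒ runs runs red north S red north   [Y ::= runs]
runs runs red north S red north ⇒ runs runs red north Y red north red north   [S ::= Y red north]
runs runs red north Y red north red north ⇒ runs runs red north runs red north red north   [Y ::= runs]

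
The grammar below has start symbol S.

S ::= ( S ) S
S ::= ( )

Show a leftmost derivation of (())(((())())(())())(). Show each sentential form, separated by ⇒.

S ⇒ (S)S   [S ::= ( S ) S]
(S)S ⇒ (())S   [S ::= ( )]
(())S ⇒ (())(S)S   [S ::= ( S ) S]
(())(S)S ⇒ (())((S)S)S   [S ::= ( S ) S]
(())((S)S)S ⇒ (())(((S)S)S)S   [S ::= ( S ) S]
(())(((S)S)S)S ⇒ (())(((())S)S)S   [S ::= ( )]
(())(((())S)S)S ⇒ (())(((())())S)S   [S ::= ( )]
(())(((())())S)S ⇒ (())(((())())(S)S)S   [S ::= ( S ) S]
(())(((())())(S)S)S ⇒ (())(((())())(())S)S   [S ::= ( )]
(())(((())())(())S)S ⇒ (())(((())())(())())S   [S ::= ( )]
(())(((())())(())())S ⇒ (())(((())())(())())()   [S ::= ( )]

S⇒(S)S⇒(())S⇒(())(S)S⇒(())((S)S)S⇒(())(((S)S)S)S⇒(())(((())S)S)S⇒(())(((())())S)S⇒(())(((())())(S)S)S⇒(())(((())())(())S)S⇒(())(((())())(())())S⇒(())(((())())(())())()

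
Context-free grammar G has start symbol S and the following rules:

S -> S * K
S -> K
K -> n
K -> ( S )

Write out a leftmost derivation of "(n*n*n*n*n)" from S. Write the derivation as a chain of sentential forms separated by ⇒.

S ⇒ K   [S -> K]
K ⇒ (S)   [K -> ( S )]
(S) ⇒ (S*K)   [S -> S * K]
(S*K) ⇒ (S*K*K)   [S -> S * K]
(S*K*K) ⇒ (S*K*K*K)   [S -> S * K]
(S*K*K*K) ⇒ (S*K*K*K*K)   [S -> S * K]
(S*K*K*K*K) ⇒ (K*K*K*K*K)   [S -> K]
(K*K*K*K*K) ⇒ (n*K*K*K*K)   [K -> n]
(n*K*K*K*K) ⇒ (n*n*K*K*K)   [K -> n]
(n*n*K*K*K) ⇒ (n*n*n*K*K)   [K -> n]
(n*n*n*K*K) ⇒ (n*n*n*n*K)   [K -> n]
(n*n*n*n*K) ⇒ (n*n*n*n*n)   [K -> n]

S⇒K⇒(S)⇒(S*K)⇒(S*K*K)⇒(S*K*K*K)⇒(S*K*K*K*K)⇒(K*K*K*K*K)⇒(n*K*K*K*K)⇒(n*n*K*K*K)⇒(n*n*n*K*K)⇒(n*n*n*n*K)⇒(n*n*n*n*n)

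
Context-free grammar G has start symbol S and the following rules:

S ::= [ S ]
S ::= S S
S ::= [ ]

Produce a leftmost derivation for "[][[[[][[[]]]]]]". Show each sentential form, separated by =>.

S=>SS=>[]S=>[][S]=>[][[S]]=>[][[[S]]]=>[][[[SS]]]=>[][[[[]S]]]=>[][[[[][S]]]]=>[][[[[][[S]]]]]=>[][[[[][[[]]]]]]

S => SS   [S ::= S S]
SS => []S   [S ::= [ ]]
[]S => [][S]   [S ::= [ S ]]
[][S] => [][[S]]   [S ::= [ S ]]
[][[S]] => [][[[S]]]   [S ::= [ S ]]
[][[[S]]] => [][[[SS]]]   [S ::= S S]
[][[[SS]]] => [][[[[]S]]]   [S ::= [ ]]
[][[[[]S]]] => [][[[[][S]]]]   [S ::= [ S ]]
[][[[[][S]]]] => [][[[[][[S]]]]]   [S ::= [ S ]]
[][[[[][[S]]]]] => [][[[[][[[]]]]]]   [S ::= [ ]]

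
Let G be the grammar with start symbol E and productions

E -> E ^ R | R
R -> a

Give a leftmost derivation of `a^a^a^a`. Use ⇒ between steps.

E⇒E^R⇒E^R^R⇒E^R^R^R⇒R^R^R^R⇒a^R^R^R⇒a^a^R^R⇒a^a^a^R⇒a^a^a^a

E ⇒ E^R   [E -> E ^ R]
E^R ⇒ E^R^R   [E -> E ^ R]
E^R^R ⇒ E^R^R^R   [E -> E ^ R]
E^R^R^R ⇒ R^R^R^R   [E -> R]
R^R^R^R ⇒ a^R^R^R   [R -> a]
a^R^R^R ⇒ a^a^R^R   [R -> a]
a^a^R^R ⇒ a^a^a^R   [R -> a]
a^a^a^R ⇒ a^a^a^a   [R -> a]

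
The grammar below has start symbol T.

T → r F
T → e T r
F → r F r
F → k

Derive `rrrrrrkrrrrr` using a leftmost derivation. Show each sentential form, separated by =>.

T => rF   [T → r F]
rF => rrFr   [F → r F r]
rrFr => rrrFrr   [F → r F r]
rrrFrr => rrrrFrrr   [F → r F r]
rrrrFrrr => rrrrrFrrrr   [F → r F r]
rrrrrFrrrr => rrrrrrFrrrrr   [F → r F r]
rrrrrrFrrrrr => rrrrrrkrrrrr   [F → k]

T=>rF=>rrFr=>rrrFrr=>rrrrFrrr=>rrrrrFrrrr=>rrrrrrFrrrrr=>rrrrrrkrrrrr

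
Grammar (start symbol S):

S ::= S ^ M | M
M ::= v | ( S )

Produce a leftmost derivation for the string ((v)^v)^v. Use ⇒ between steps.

S ⇒ S^M   [S ::= S ^ M]
S^M ⇒ M^M   [S ::= M]
M^M ⇒ (S)^M   [M ::= ( S )]
(S)^M ⇒ (S^M)^M   [S ::= S ^ M]
(S^M)^M ⇒ (M^M)^M   [S ::= M]
(M^M)^M ⇒ ((S)^M)^M   [M ::= ( S )]
((S)^M)^M ⇒ ((M)^M)^M   [S ::= M]
((M)^M)^M ⇒ ((v)^M)^M   [M ::= v]
((v)^M)^M ⇒ ((v)^v)^M   [M ::= v]
((v)^v)^M ⇒ ((v)^v)^v   [M ::= v]

S ⇒ S^M ⇒ M^M ⇒ (S)^M ⇒ (S^M)^M ⇒ (M^M)^M ⇒ ((S)^M)^M ⇒ ((M)^M)^M ⇒ ((v)^M)^M ⇒ ((v)^v)^M ⇒ ((v)^v)^v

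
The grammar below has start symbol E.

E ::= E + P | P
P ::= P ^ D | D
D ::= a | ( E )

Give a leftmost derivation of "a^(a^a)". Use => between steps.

E => P   [E ::= P]
P => P^D   [P ::= P ^ D]
P^D => D^D   [P ::= D]
D^D => a^D   [D ::= a]
a^D => a^(E)   [D ::= ( E )]
a^(E) => a^(P)   [E ::= P]
a^(P) => a^(P^D)   [P ::= P ^ D]
a^(P^D) => a^(D^D)   [P ::= D]
a^(D^D) => a^(a^D)   [D ::= a]
a^(a^D) => a^(a^a)   [D ::= a]

E=>P=>P^D=>D^D=>a^D=>a^(E)=>a^(P)=>a^(P^D)=>a^(D^D)=>a^(a^D)=>a^(a^a)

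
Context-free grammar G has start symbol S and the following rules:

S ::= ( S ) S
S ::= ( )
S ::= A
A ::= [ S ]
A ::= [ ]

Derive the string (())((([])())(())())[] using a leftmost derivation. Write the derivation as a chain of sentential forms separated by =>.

S=>(S)S=>(())S=>(())(S)S=>(())((S)S)S=>(())(((S)S)S)S=>(())(((A)S)S)S=>(())((([])S)S)S=>(())((([])())S)S=>(())((([])())(S)S)S=>(())((([])())(())S)S=>(())((([])())(())())S=>(())((([])())(())())A=>(())((([])())(())())[]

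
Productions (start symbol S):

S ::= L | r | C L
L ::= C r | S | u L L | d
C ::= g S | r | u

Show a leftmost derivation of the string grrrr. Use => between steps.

S=>L=>Cr=>gSr=>gCLr=>grLr=>grCrr=>grrrr

S => L   [S ::= L]
L => Cr   [L ::= C r]
Cr => gSr   [C ::= g S]
gSr => gCLr   [S ::= C L]
gCLr => grLr   [C ::= r]
grLr => grCrr   [L ::= C r]
grCrr => grrrr   [C ::= r]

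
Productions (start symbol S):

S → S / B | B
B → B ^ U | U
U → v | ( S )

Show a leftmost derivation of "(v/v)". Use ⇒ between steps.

S ⇒ B   [S → B]
B ⇒ U   [B → U]
U ⇒ (S)   [U → ( S )]
(S) ⇒ (S/B)   [S → S / B]
(S/B) ⇒ (B/B)   [S → B]
(B/B) ⇒ (U/B)   [B → U]
(U/B) ⇒ (v/B)   [U → v]
(v/B) ⇒ (v/U)   [B → U]
(v/U) ⇒ (v/v)   [U → v]

S ⇒ B ⇒ U ⇒ (S) ⇒ (S/B) ⇒ (B/B) ⇒ (U/B) ⇒ (v/B) ⇒ (v/U) ⇒ (v/v)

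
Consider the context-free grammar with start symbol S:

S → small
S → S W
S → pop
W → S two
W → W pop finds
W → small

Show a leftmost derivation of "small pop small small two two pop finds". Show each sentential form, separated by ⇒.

S ⇒ S W ⇒ small W ⇒ small W pop finds ⇒ small S two pop finds ⇒ small S W two pop finds ⇒ small S W W two pop finds ⇒ small pop W W two pop finds ⇒ small pop small W two pop finds ⇒ small pop small S two two pop finds ⇒ small pop small small two two pop finds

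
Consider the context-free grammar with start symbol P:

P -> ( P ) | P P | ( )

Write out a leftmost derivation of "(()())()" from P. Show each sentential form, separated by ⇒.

P ⇒ PP   [P -> P P]
PP ⇒ (P)P   [P -> ( P )]
(P)P ⇒ (PP)P   [P -> P P]
(PP)P ⇒ (()P)P   [P -> ( )]
(()P)P ⇒ (()())P   [P -> ( )]
(()())P ⇒ (()())()   [P -> ( )]

P⇒PP⇒(P)P⇒(PP)P⇒(()P)P⇒(()())P⇒(()())()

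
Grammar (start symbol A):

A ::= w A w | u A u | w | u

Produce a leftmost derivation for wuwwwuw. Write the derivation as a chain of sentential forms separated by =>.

A => wAw => wuAuw => wuwAwuw => wuwwwuw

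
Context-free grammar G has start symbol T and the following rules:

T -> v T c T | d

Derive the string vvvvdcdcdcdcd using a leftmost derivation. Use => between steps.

T => vTcT => vvTcTcT => vvvTcTcTcT => vvvvTcTcTcTcT => vvvvdcTcTcTcT => vvvvdcdcTcTcT => vvvvdcdcdcTcT => vvvvdcdcdcdcT => vvvvdcdcdcdcd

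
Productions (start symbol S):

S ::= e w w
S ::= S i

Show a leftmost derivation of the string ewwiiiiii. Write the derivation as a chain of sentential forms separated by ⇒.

S ⇒ Si   [S ::= S i]
Si ⇒ Sii   [S ::= S i]
Sii ⇒ Siii   [S ::= S i]
Siii ⇒ Siiii   [S ::= S i]
Siiii ⇒ Siiiii   [S ::= S i]
Siiiii ⇒ Siiiiii   [S ::= S i]
Siiiiii ⇒ ewwiiiiii   [S ::= e w w]

S ⇒ Si ⇒ Sii ⇒ Siii ⇒ Siiii ⇒ Siiiii ⇒ Siiiiii ⇒ ewwiiiiii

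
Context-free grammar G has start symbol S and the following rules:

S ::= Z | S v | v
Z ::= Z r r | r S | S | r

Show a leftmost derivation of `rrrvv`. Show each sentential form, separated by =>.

S => Sv => Svv => Zvv => rSvv => rZvv => rrSvv => rrZvv => rrrvv

S => Sv   [S ::= S v]
Sv => Svv   [S ::= S v]
Svv => Zvv   [S ::= Z]
Zvv => rSvv   [Z ::= r S]
rSvv => rZvv   [S ::= Z]
rZvv => rrSvv   [Z ::= r S]
rrSvv => rrZvv   [S ::= Z]
rrZvv => rrrvv   [Z ::= r]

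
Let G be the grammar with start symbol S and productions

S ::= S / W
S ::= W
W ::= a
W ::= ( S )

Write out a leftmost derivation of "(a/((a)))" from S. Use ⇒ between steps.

S ⇒ W ⇒ (S) ⇒ (S/W) ⇒ (W/W) ⇒ (a/W) ⇒ (a/(S)) ⇒ (a/(W)) ⇒ (a/((S))) ⇒ (a/((W))) ⇒ (a/((a)))

S ⇒ W   [S ::= W]
W ⇒ (S)   [W ::= ( S )]
(S) ⇒ (S/W)   [S ::= S / W]
(S/W) ⇒ (W/W)   [S ::= W]
(W/W) ⇒ (a/W)   [W ::= a]
(a/W) ⇒ (a/(S))   [W ::= ( S )]
(a/(S)) ⇒ (a/(W))   [S ::= W]
(a/(W)) ⇒ (a/((S)))   [W ::= ( S )]
(a/((S))) ⇒ (a/((W)))   [S ::= W]
(a/((W))) ⇒ (a/((a)))   [W ::= a]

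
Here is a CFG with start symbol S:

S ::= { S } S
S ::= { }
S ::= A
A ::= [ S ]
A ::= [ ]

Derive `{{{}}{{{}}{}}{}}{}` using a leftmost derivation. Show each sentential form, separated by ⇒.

S ⇒ {S}S ⇒ {{S}S}S ⇒ {{{}}S}S ⇒ {{{}}{S}S}S ⇒ {{{}}{{S}S}S}S ⇒ {{{}}{{{}}S}S}S ⇒ {{{}}{{{}}{}}S}S ⇒ {{{}}{{{}}{}}{}}S ⇒ {{{}}{{{}}{}}{}}{}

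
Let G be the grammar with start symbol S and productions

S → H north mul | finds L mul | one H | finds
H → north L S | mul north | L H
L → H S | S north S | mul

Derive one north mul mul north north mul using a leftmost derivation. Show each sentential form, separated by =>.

S => one H => one north L S => one north mul S => one north mul H north mul => one north mul mul north north mul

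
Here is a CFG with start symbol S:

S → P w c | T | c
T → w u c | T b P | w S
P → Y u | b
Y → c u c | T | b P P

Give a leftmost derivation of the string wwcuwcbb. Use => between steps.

S => T => TbP => wSbP => wPwcbP => wYuwcbP => wTuwcbP => wwSuwcbP => wwcuwcbP => wwcuwcbb

S => T   [S → T]
T => TbP   [T → T b P]
TbP => wSbP   [T → w S]
wSbP => wPwcbP   [S → P w c]
wPwcbP => wYuwcbP   [P → Y u]
wYuwcbP => wTuwcbP   [Y → T]
wTuwcbP => wwSuwcbP   [T → w S]
wwSuwcbP => wwcuwcbP   [S → c]
wwcuwcbP => wwcuwcbb   [P → b]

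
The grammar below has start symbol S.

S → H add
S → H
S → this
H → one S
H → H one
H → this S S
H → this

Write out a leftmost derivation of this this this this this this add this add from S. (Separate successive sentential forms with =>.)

S => H add => this S S add => this H add S add => this this S S add S add => this this H S add S add => this this this S S S add S add => this this this this S S add S add => this this this this this S add S add => this this this this this this add S add => this this this this this this add this add

S => H add   [S → H add]
H add => this S S add   [H → this S S]
this S S add => this H add S add   [S → H add]
this H add S add => this this S S add S add   [H → this S S]
this this S S add S add => this this H S add S add   [S → H]
this this H S add S add => this this this S S S add S add   [H → this S S]
this this this S S S add S add => this this this this S S add S add   [S → this]
this this this this S S add S add => this this this this this S add S add   [S → this]
this this this this this S add S add => this this this this this this add S add   [S → this]
this this this this this this add S add => this this this this this this add this add   [S → this]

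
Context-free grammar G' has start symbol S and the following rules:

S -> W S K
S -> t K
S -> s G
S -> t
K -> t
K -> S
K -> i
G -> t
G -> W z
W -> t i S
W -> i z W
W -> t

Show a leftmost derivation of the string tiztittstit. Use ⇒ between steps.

S⇒WSK⇒tSK⇒tWSKK⇒tizWSKK⇒tiztiSSKK⇒tiztitKSKK⇒tiztitSSKK⇒tiztittSKK⇒tiztittsGKK⇒tiztittstKK⇒tiztittstiK⇒tiztittstit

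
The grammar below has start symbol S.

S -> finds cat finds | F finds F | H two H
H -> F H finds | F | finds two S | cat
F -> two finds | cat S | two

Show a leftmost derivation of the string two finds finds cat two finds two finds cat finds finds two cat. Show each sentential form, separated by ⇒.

S ⇒ F finds F   [S -> F finds F]
F finds F ⇒ two finds finds F   [F -> two finds]
two finds finds F ⇒ two finds finds cat S   [F -> cat S]
two finds finds cat S ⇒ two finds finds cat H two H   [S -> H two H]
two finds finds cat H two H ⇒ two finds finds cat F H finds two H   [H -> F H finds]
two finds finds cat F H finds two H ⇒ two finds finds cat two H finds two H   [F -> two]
two finds finds cat two H finds two H ⇒ two finds finds cat two finds two S finds two H   [H -> finds two S]
two finds finds cat two finds two S finds two H ⇒ two finds finds cat two finds two finds cat finds finds two H   [S -> finds cat finds]
two finds finds cat two finds two finds cat finds finds two H ⇒ two finds finds cat two finds two finds cat finds finds two cat   [H -> cat]

S ⇒ F finds F ⇒ two finds finds F ⇒ two finds finds cat S ⇒ two finds finds cat H two H ⇒ two finds finds cat F H finds two H ⇒ two finds finds cat two H finds two H ⇒ two finds finds cat two finds two S finds two H ⇒ two finds finds cat two finds two finds cat finds finds two H ⇒ two finds finds cat two finds two finds cat finds finds two cat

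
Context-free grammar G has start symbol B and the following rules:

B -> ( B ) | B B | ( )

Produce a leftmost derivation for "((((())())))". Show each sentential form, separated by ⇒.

B⇒(B)⇒((B))⇒(((B)))⇒(((BB)))⇒((((B)B)))⇒((((())B)))⇒((((())())))

B ⇒ (B)   [B -> ( B )]
(B) ⇒ ((B))   [B -> ( B )]
((B)) ⇒ (((B)))   [B -> ( B )]
(((B))) ⇒ (((BB)))   [B -> B B]
(((BB))) ⇒ ((((B)B)))   [B -> ( B )]
((((B)B))) ⇒ ((((())B)))   [B -> ( )]
((((())B))) ⇒ ((((())())))   [B -> ( )]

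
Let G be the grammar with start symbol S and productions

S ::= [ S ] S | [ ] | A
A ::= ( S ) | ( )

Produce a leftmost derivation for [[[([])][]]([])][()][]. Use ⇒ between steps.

S ⇒ [S]S   [S ::= [ S ] S]
[S]S ⇒ [[S]S]S   [S ::= [ S ] S]
[[S]S]S ⇒ [[[S]S]S]S   [S ::= [ S ] S]
[[[S]S]S]S ⇒ [[[A]S]S]S   [S ::= A]
[[[A]S]S]S ⇒ [[[(S)]S]S]S   [A ::= ( S )]
[[[(S)]S]S]S ⇒ [[[([])]S]S]S   [S ::= [ ]]
[[[([])]S]S]S ⇒ [[[([])][]]S]S   [S ::= [ ]]
[[[([])][]]S]S ⇒ [[[([])][]]A]S   [S ::= A]
[[[([])][]]A]S ⇒ [[[([])][]](S)]S   [A ::= ( S )]
[[[([])][]](S)]S ⇒ [[[([])][]]([])]S   [S ::= [ ]]
[[[([])][]]([])]S ⇒ [[[([])][]]([])][S]S   [S ::= [ S ] S]
[[[([])][]]([])][S]S ⇒ [[[([])][]]([])][A]S   [S ::= A]
[[[([])][]]([])][A]S ⇒ [[[([])][]]([])][()]S   [A ::= ( )]
[[[([])][]]([])][()]S ⇒ [[[([])][]]([])][()][]   [S ::= [ ]]

S ⇒ [S]S ⇒ [[S]S]S ⇒ [[[S]S]S]S ⇒ [[[A]S]S]S ⇒ [[[(S)]S]S]S ⇒ [[[([])]S]S]S ⇒ [[[([])][]]S]S ⇒ [[[([])][]]A]S ⇒ [[[([])][]](S)]S ⇒ [[[([])][]]([])]S ⇒ [[[([])][]]([])][S]S ⇒ [[[([])][]]([])][A]S ⇒ [[[([])][]]([])][()]S ⇒ [[[([])][]]([])][()][]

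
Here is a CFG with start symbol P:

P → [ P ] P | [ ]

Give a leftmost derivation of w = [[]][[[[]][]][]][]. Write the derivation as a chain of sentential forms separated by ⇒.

P ⇒ [P]P ⇒ [[]]P ⇒ [[]][P]P ⇒ [[]][[P]P]P ⇒ [[]][[[P]P]P]P ⇒ [[]][[[[]]P]P]P ⇒ [[]][[[[]][]]P]P ⇒ [[]][[[[]][]][]]P ⇒ [[]][[[[]][]][]][]

P ⇒ [P]P   [P → [ P ] P]
[P]P ⇒ [[]]P   [P → [ ]]
[[]]P ⇒ [[]][P]P   [P → [ P ] P]
[[]][P]P ⇒ [[]][[P]P]P   [P → [ P ] P]
[[]][[P]P]P ⇒ [[]][[[P]P]P]P   [P → [ P ] P]
[[]][[[P]P]P]P ⇒ [[]][[[[]]P]P]P   [P → [ ]]
[[]][[[[]]P]P]P ⇒ [[]][[[[]][]]P]P   [P → [ ]]
[[]][[[[]][]]P]P ⇒ [[]][[[[]][]][]]P   [P → [ ]]
[[]][[[[]][]][]]P ⇒ [[]][[[[]][]][]][]   [P → [ ]]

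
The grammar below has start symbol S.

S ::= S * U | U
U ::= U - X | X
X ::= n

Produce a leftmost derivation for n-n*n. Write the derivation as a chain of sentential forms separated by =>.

S => S*U => U*U => U-X*U => X-X*U => n-X*U => n-n*U => n-n*X => n-n*n

S => S*U   [S ::= S * U]
S*U => U*U   [S ::= U]
U*U => U-X*U   [U ::= U - X]
U-X*U => X-X*U   [U ::= X]
X-X*U => n-X*U   [X ::= n]
n-X*U => n-n*U   [X ::= n]
n-n*U => n-n*X   [U ::= X]
n-n*X => n-n*n   [X ::= n]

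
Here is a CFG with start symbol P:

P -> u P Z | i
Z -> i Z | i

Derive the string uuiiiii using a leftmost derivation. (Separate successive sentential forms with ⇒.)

P⇒uPZ⇒uuPZZ⇒uuiZZ⇒uuiiZZ⇒uuiiiZZ⇒uuiiiiZ⇒uuiiiii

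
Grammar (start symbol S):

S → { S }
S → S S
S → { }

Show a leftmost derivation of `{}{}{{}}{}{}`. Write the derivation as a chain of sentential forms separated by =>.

S => SS => {}S => {}SS => {}{}S => {}{}SS => {}{}{S}S => {}{}{{}}S => {}{}{{}}SS => {}{}{{}}{}S => {}{}{{}}{}{}

S => SS   [S → S S]
SS => {}S   [S → { }]
{}S => {}SS   [S → S S]
{}SS => {}{}S   [S → { }]
{}{}S => {}{}SS   [S → S S]
{}{}SS => {}{}{S}S   [S → { S }]
{}{}{S}S => {}{}{{}}S   [S → { }]
{}{}{{}}S => {}{}{{}}SS   [S → S S]
{}{}{{}}SS => {}{}{{}}{}S   [S → { }]
{}{}{{}}{}S => {}{}{{}}{}{}   [S → { }]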